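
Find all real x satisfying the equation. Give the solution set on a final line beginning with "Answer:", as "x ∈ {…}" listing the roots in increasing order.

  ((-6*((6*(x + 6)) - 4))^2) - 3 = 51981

Step 1. [((-6*((6*(x + 6)) - 4))^2) - 3 = 51981] -3 is outermost — add 3 both sides. So sub: (-6*((6*(x + 6)) - 4))^2 = 51984.
Step 2. [(-6*((6*(x + 6)) - 4))^2 = 51984] √ both sides: 51984 ≥ 0 gives two branches ⇒ sqrt: -6*((6*(x + 6)) - 4) = 228 or -228.
Step 3. [-6*((6*(x + 6)) - 4) = 228 or -228] LHS = -6·(…); ÷-6 both sides, so div: (6*(x + 6)) - 4 = -38 or 38.
Step 4. [(6*(x + 6)) - 4 = -38 or 38] -4 is outermost — add 4 both sides ⇒ sub: 6*(x + 6) = -34 or 42.
Step 5. [6*(x + 6) = -34 or 42] 6·(inner) — divide through by 6, so div: x + 6 = -17/3 or 7.
Step 6. [x + 6 = -17/3 or 7] 6 comes off first (subtract 6). So sub: x = -35/3 or 1.

Answer: x ∈ {-35/3, 1}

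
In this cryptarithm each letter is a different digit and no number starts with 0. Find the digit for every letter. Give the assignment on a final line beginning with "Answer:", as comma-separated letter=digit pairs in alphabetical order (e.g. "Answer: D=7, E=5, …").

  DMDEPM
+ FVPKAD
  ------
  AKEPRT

Step 1. [col 1: M + D ≡ T (mod 10)] column 1 (M + D ≡ T (mod 10), carry-in 0) doesn't pin T yet; pick T=8 and continue. So T=8.
Step 2. [col 1: M + D ≡ T (mod 10)] M=6 is one option consistent with column 1 (M + D ≡ T (mod 10), carry-in 0) — take it ⇒ M=6.
Step 3. [col 1: M + D ≡ T (mod 10)] from column 1 (M=6, T=8, carry-in 0, digits 6,8 already taken and all letters distinct): D must equal 2. So D=2.
Step 4. [col 2: P + A ≡ R (mod 10)] P=9 is one option consistent with column 2 (P + A ≡ R (mod 10), carry-in 0) — take it. So P=9.
Step 5. [col 2: P + A ≡ R (mod 10)] column 2 (P + A ≡ R (mod 10), carry-in 0) doesn't pin A yet; pick A=5 and continue ⇒ A=5.
Step 6. [col 2: P + A ≡ R (mod 10)] from column 2 (P=9, A=5, carry-in 0, digits 2,5,6,8,9 already taken and all letters distinct): R must equal 4 ⇒ R=4.
Step 7. [col 3: E + K ≡ P (mod 10)] no forcing yet in column 3 (carry-in 1); E=1 is free and consistent — try it, so E=1.
Step 8. [col 3: E + K ≡ P (mod 10)] column 3 reads E+K+carry(1)=P with E=1, P=9; with digits 1,2,4,5,6,8,9 already taken and all letters distinct, the only value for K is 7 ⇒ K=7.
Step 9. [col 5: M + V ≡ K (mod 10)] column 5 reads M+V+carry(1)=K with M=6, K=7; with digits 1,2,4,5,6,7,8,9 already taken and all letters distinct, the only value for V is 0. So V=0.
Step 10. [col 6: D + F ≡ A (mod 10)] in column 6 we have D+F≡A with carry-in 0; given D=2, A=5 and digits 0,1,2,4,5,6,7,8,9 already taken and all letters distinct, that pins F to 3, so F=3.

Answer: A=5, D=2, E=1, F=3, K=7, M=6, P=9, R=4, T=8, V=0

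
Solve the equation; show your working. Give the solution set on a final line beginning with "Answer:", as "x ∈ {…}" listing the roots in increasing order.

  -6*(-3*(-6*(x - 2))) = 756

Step 1. [-6*(-3*(-6*(x - 2))) = 756] divide by the outer -6 ⇒ div: -3*(-6*(x - 2)) = -126.
Step 2. [-3*(-6*(x - 2)) = -126] leading coefficient -3: divide by -3 ⇒ div: -6*(x - 2) = 42.
Step 3. [-6*(x - 2) = 42] -6 out front; divide by -6, so div: x - 2 = -7.
Step 4. [x - 2 = -7] -2 is outermost — add 2 both sides. So sub: x = -5.

Answer: x ∈ {-5}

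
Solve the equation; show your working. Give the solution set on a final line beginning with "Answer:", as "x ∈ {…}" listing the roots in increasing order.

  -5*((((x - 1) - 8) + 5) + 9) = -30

Step 1. [-5*((((x - 1) - 8) + 5) + 9) = -30] divide by the outer -5. So div: (((x - 1) - 8) + 5) + 9 = 6.
Step 2. [(((x - 1) - 8) + 5) + 9 = 6] the outer +9 inverts by subtracting 9. So sub: ((x - 1) - 8) + 5 = -3.
Step 3. [((x - 1) - 8) + 5 = -3] 5 comes off first (subtract 5). So sub: (x - 1) - 8 = -8.
Step 4. [(x - 1) - 8 = -8] peel the -8: add 8 from each side ⇒ sub: x - 1 = 0.
Step 5. [x - 1 = 0] the outer -1 inverts by adding 1. So sub: x = 1.

Answer: x ∈ {1}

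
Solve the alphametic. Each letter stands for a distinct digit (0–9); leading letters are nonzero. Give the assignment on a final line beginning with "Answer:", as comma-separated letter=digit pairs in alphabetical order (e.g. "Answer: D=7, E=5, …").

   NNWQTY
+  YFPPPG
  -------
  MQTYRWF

Step 1. [col 1: Y + G ≡ F (mod 10)] no forcing yet in column 1 (carry-in 0); Y=7 is free and consistent — try it. So Y=7.
Step 2. [col 1: Y + G ≡ F (mod 10)] F=2 is one option consistent with column 1 (Y + G ≡ F (mod 10), carry-in 0) — take it, so F=2.
Step 3. [M] the sum has 7 digits but both addends have 6; that extra leading digit M is the final carry, namely 1, so M=1.
Step 4. [col 1: Y + G ≡ F (mod 10)] column 1: given Y=7, F=2, carry-in 0, and digits 1,2,7 already taken and all letters distinct, Y+G≡F (mod 10) forces G=5, so G=5.
Step 5. [col 2: T + P ≡ W (mod 10)] column 2 (T + P ≡ W (mod 10), carry-in 1) doesn't pin W yet; pick W=4 and continue. So W=4.
Step 6. [col 2: T + P ≡ W (mod 10)] P=3 is one option consistent with column 2 (T + P ≡ W (mod 10), carry-in 1) — take it, so P=3.
Step 7. [col 2: T + P ≡ W (mod 10)] column 2 reads T+P+carry(1)=W with P=3, W=4; with digits 1,2,3,4,5,7 already taken and all letters distinct, the only value for T is 0 ⇒ T=0.
Step 8. [col 3: Q + P ≡ R (mod 10)] column 3 reads Q+P+carry(0)=R with P=3; with digits 0,1,2,3,4,5,7 already taken and all letters distinct, the only value for R is 9. So R=9.
Step 9. [col 3: Q + P ≡ R (mod 10)] column 3 reads Q+P+carry(0)=R with P=3, R=9; with digits 0,1,2,3,4,5,7,9 already taken and all letters distinct, the only value for Q is 6. So Q=6.
Step 10. [col 5: N + F ≡ T (mod 10)] in column 5 we have N+F≡T with carry-in 0; given F=2, T=0 and digits 0,1,2,3,4,5,6,7,9 already taken and all letters distinct, that pins N to 8, so N=8.

Answer: F=2, G=5, M=1, N=8, P=3, Q=6, R=9, T=0, W=4, Y=7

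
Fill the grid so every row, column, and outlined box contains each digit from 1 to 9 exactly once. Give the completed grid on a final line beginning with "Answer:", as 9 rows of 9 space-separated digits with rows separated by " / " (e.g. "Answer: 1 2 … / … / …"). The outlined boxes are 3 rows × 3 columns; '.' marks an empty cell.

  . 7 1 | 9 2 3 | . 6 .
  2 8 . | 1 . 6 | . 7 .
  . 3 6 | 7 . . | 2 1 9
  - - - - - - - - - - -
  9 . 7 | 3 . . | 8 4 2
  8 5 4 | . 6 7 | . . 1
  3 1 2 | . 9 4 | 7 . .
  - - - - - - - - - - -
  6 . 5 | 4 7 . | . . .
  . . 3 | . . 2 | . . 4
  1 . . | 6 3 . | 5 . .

Step 1. [r8c2∈{9}] r8c2 has the single candidate 9, so r8c2=9.
Step 2. [r8c8∈{8}] r8c8 has the single candidate 8 ⇒ r8c8=8.
Step 3. [r7c6∈{1,8,9}] row 7 places 8 nowhere but r7c6, so r7c6=8.
Step 4. [r3c6∈{5}] only 5 remains possible at r3c6 ⇒ r3c6=5.
Step 5. [r8c5∈{1,5}] r8c5 is the only open cell in box 8 admitting 1. So r8c5=1.
Step 6. [r7c9∈{3}] r7c9 is down to just 3 ⇒ r7c9=3.
Step 7. [r7c2∈{2}] r7c2 is down to just 2 ⇒ r7c2=2.
Step 8. [r7c8∈{9}] only 9 remains possible at r7c8, so r7c8=9.
Step 9. [r2c7∈{3,4}] 3 has one home in row 2: r2c7. So r2c7=3.
Step 10. [r6c8∈{5}] r6c8 has the single candidate 5 ⇒ r6c8=5.
Step 11. [r3c1∈{4}] only 4 remains possible at r3c1. So r3c1=4.
Step 12. [r1c1∈{5}] r1c1's peers cover all but 5. So r1c1=5.
Step 13. [r5c8∈{3}] r5c8 is down to just 3. So r5c8=3.
Step 14. [r9c3∈{8}] r9c3's peers cover all but 8, so r9c3=8.
Step 15. [r2c3∈{9}] r2c3 has the single candidate 9 ⇒ r2c3=9.
Step 16. [r6c4∈{8}] r6c4 is down to just 8, so r6c4=8.
Step 17. [r9c9∈{7}] nothing but 7 survives at r9c9, so r9c9=7.
Step 18. [r6c9∈{6}] r6c9's peers cover all but 6, so r6c9=6.
Step 19. [r9c2∈{4}] r9c2 has the single candidate 4, so r9c2=4.
Step 20. [r8c1∈{7}] r8c1 is down to just 7, so r8c1=7.
Step 21. [r8c4∈{5}] r8c4 is down to just 5. So r8c4=5.
Step 22. [r4c5∈{5}] r4c5 is down to just 5 ⇒ r4c5=5.
Step 23. [r2c5∈{4}] r2c5 is down to just 4 ⇒ r2c5=4.
Step 24. [r1c7∈{4}] nothing but 4 survives at r1c7. So r1c7=4.
Step 25. [r3c5∈{8}] r3c5 has the single candidate 8 ⇒ r3c5=8.
Step 26. [r9c6∈{9}] nothing but 9 survives at r9c6. So r9c6=9.
Step 27. [r4c2∈{6}] r4c2's peers cover all but 6. So r4c2=6.
Step 28. [r7c7∈{1}] only 1 remains possible at r7c7. So r7c7=1.
Step 29. [r8c7∈{6}] r8c7 is down to just 6, so r8c7=6.
Step 30. [r5c4∈{2}] r5c4 has the single candidate 2, so r5c4=2.
Step 31. [r9c8∈{2}] nothing but 2 survives at r9c8, so r9c8=2.
Step 32. [r1c9∈{8}] r1c9 has the single candidate 8 ⇒ r1c9=8.
Step 33. [r2c9∈{5}] only 5 remains possible at r2c9, so r2c9=5.
Step 34. [r4c6∈{1}] nothing but 1 survives at r4c6, so r4c6=1.
Step 35. [r5c7∈{9}] only 9 remains possible at r5c7. So r5c7=9.

Answer: 5 7 1 9 2 3 4 6 8 / 2 8 9 1 4 6 3 7 5 / 4 3 6 7 8 5 2 1 9 / 9 6 7 3 5 1 8 4 2 / 8 5 4 2 6 7 9 3 1 / 3 1 2 8 9 4 7 5 6 / 6 2 5 4 7 8 1 9 3 / 7 9 3 5 1 2 6 8 4 / 1 4 8 6 3 9 5 2 7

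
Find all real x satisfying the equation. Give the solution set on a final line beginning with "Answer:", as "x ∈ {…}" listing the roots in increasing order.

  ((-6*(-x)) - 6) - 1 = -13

Step 1. [((-6*(-x)) - 6) - 1 = -13] add 1: x sits inside (… - 1), so sub: (-6*(-x)) - 6 = -12.
Step 2. [(-6*(-x)) - 6 = -12] -6 divides every term; factor it out ⇒ factor: (-x) + 1 = 2.
Step 3. [(-x) + 1 = 2] the outer +1 inverts by subtracting 1. So sub: -x = 1.
Step 4. [-x = 1] flip signs both sides, so neg: x = -1.

Answer: x ∈ {-1}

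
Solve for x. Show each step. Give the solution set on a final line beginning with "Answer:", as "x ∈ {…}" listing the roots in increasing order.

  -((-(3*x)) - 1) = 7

Step 1. [-((-(3*x)) - 1) = 7] leading − — multiply by −1. So neg: (-(3*x)) - 1 = -7.
Step 2. [(-(3*x)) - 1 = -7] the outer -1 inverts by adding 1 ⇒ sub: -(3*x) = -6.
Step 3. [-(3*x) = -6] flip signs both sides, so neg: 3*x = 6.
Step 4. [3*x = 6] 3 out front; divide by 3, so div: x = 2.

Answer: x ∈ {2}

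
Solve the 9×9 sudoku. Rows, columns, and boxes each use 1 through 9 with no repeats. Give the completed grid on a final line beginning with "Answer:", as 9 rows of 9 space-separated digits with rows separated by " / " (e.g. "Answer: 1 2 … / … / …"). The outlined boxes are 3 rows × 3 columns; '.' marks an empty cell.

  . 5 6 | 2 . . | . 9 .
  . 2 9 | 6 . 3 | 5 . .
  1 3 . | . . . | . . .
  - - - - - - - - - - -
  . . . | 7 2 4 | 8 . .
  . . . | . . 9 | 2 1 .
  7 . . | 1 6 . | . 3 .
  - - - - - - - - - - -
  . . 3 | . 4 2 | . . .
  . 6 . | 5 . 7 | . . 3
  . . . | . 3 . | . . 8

Step 1. [r5c9∈{4,5,6,7}] across row 5, 7 lands solely at r5c9 ⇒ r5c9=7.
Step 2. [r3c4∈{4,8,9}] in col 4, 4 fits only at r3c4. So r3c4=4.
Step 3. [r5c1∈{3,4,5,6,8}] r5c1 is the only open cell in row 5 admitting 6 ⇒ r5c1=6.
Step 4. [r6c3∈{2,4,5,8}] row 6 places 2 nowhere but r6c3 ⇒ r6c3=2.
Step 5. [r3c3∈{7,8}] in box 1, 7 fits only at r3c3. So r3c3=7.
Step 6. [r9c4∈{9}] r9c4 is down to just 9 ⇒ r9c4=9.
Step 7. [r7c4∈{8}] r7c4 is down to just 8. So r7c4=8.
Step 8. [r8c5∈{1}] r8c5's peers cover all but 1 ⇒ r8c5=1.
Step 9. [r3c7∈{6}] r3c7 is down to just 6, so r3c7=6.
Step 10. [r2c9∈{1,4}] 1 has one home in row 2: r2c9 ⇒ r2c9=1.
Step 11. [r1c9∈{4}] r1c9's peers cover all but 4. So r1c9=4.
Step 12. [r1c1∈{8}] nothing but 8 survives at r1c1 ⇒ r1c1=8.
Step 13. [r6c7∈{4,9}] in box 6, 4 fits only at r6c7. So r6c7=4.
Step 14. [r8c7∈{9}] only 9 remains possible at r8c7 ⇒ r8c7=9.
Step 15. [r8c3∈{4,8}] across row 8, 8 lands solely at r8c3, so r8c3=8.
Step 16. [r3c5∈{5,8,9}] r3c5 is the only open cell in row 3 admitting 9. So r3c5=9.
Step 17. [r5c5∈{5,8}] col 5 places 5 nowhere but r5c5 ⇒ r5c5=5.
Step 18. [r6c9∈{5,9}] 5 has one home in row 6: r6c9, so r6c9=5.
Step 19. [r6c2∈{8,9}] r6c2 is the only open cell in row 6 admitting 9 ⇒ r6c2=9.
Step 20. [r2c5∈{7,8}] across col 5, 8 lands solely at r2c5 ⇒ r2c5=8.
Step 21. [r4c2∈{1}] r4c2 has the single candidate 1. So r4c2=1.
Step 22. [r2c8∈{7}] r2c8's peers cover all but 7, so r2c8=7.
Step 23. [r9c3∈{1,4,5}] 1 has one home in col 3: r9c3 ⇒ r9c3=1.
Step 24. [r7c9∈{6}] only 6 remains possible at r7c9, so r7c9=6.
Step 25. [r7c2∈{7}] nothing but 7 survives at r7c2, so r7c2=7.
Step 26. [r9c2∈{4}] nothing but 4 survives at r9c2 ⇒ r9c2=4.
Step 27. [r8c1∈{2}] nothing but 2 survives at r8c1 ⇒ r8c1=2.
Step 28. [r9c1∈{5}] only 5 remains possible at r9c1 ⇒ r9c1=5.
Step 29. [r9c8∈{2}] nothing but 2 survives at r9c8. So r9c8=2.
Step 30. [r3c9∈{2}] r3c9's peers cover all but 2 ⇒ r3c9=2.
Step 31. [r4c1∈{3}] nothing but 3 survives at r4c1. So r4c1=3.
Step 32. [r3c6∈{5}] only 5 remains possible at r3c6, so r3c6=5.
Step 33. [r9c7∈{7}] r9c7 is down to just 7, so r9c7=7.
Step 34. [r5c4∈{3}] only 3 remains possible at r5c4 ⇒ r5c4=3.
Step 35. [r4c3∈{5}] r4c3's peers cover all but 5 ⇒ r4c3=5.
Step 36. [r8c8∈{4}] only 4 remains possible at r8c8. So r8c8=4.
Step 37. [r2c1∈{4}] r2c1's peers cover all but 4, so r2c1=4.
Step 38. [r6c6∈{8}] r6c6's peers cover all but 8, so r6c6=8.
Step 39. [r9c6∈{6}] r9c6 is down to just 6 ⇒ r9c6=6.
Step 40. [r1c7∈{3}] r1c7 has the single candidate 3, so r1c7=3.
Step 41. [r3c8∈{8}] nothing but 8 survives at r3c8, so r3c8=8.
Step 42. [r4c8∈{6}] only 6 remains possible at r4c8, so r4c8=6.
Step 43. [r5c2∈{8}] nothing but 8 survives at r5c2 ⇒ r5c2=8.
Step 44. [r5c3∈{4}] nothing but 4 survives at r5c3 ⇒ r5c3=4.
Step 45. [r7c8∈{5}] nothing but 5 survives at r7c8. So r7c8=5.
Step 46. [r1c6∈{1}] r1c6 is down to just 1, so r1c6=1.
Step 47. [r7c7∈{1}] only 1 remains possible at r7c7. So r7c7=1.
Step 48. [r7c1∈{9}] only 9 remains possible at r7c1. So r7c1=9.
Step 49. [r1c5∈{7}] only 7 remains possible at r1c5. So r1c5=7.
Step 50. [r4c9∈{9}] r4c9 is down to just 9 ⇒ r4c9=9.

Answer: 8 5 6 2 7 1 3 9 4 / 4 2 9 6 8 3 5 7 1 / 1 3 7 4 9 5 6 8 2 / 3 1 5 7 2 4 8 6 9 / 6 8 4 3 5 9 2 1 7 / 7 9 2 1 6 8 4 3 5 / 9 7 3 8 4 2 1 5 6 / 2 6 8 5 1 7 9 4 3 / 5 4 1 9 3 6 7 2 8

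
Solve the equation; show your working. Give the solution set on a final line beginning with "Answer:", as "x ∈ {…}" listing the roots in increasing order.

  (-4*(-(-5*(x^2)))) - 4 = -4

Step 1. [(-4*(-(-5*(x^2)))) - 4 = -4] -4 is outermost — add 4 both sides ⇒ sub: -4*(-(-5*(x^2))) = 0.
Step 2. [-4*(-(-5*(x^2))) = 0] -4 out front; divide by -4. So div: -(-5*(x^2)) = 0.
Step 3. [-(-5*(x^2)) = 0] leading − — multiply by −1. So neg: -5*(x^2) = 0.
Step 4. [-5*(x^2) = 0] LHS = -5·(…); ÷-5 both sides ⇒ div: x^2 = 0.
Step 5. [x^2 = 0] LHS squared, RHS 0 ≥ 0: apply √ (±), so sqrt: x = 0.

Answer: x ∈ {0}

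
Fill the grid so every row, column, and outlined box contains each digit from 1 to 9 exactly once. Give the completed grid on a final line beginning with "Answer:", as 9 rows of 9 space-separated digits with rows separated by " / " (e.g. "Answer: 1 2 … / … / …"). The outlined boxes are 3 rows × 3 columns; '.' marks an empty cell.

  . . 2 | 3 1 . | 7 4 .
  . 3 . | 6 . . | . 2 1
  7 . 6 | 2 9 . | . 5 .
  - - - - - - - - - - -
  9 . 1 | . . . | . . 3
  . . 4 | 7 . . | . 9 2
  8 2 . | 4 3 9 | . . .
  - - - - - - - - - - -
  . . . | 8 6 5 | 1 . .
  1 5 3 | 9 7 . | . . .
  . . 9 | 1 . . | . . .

Step 1. [r9c2∈{4,6,7,8}] r9c2 is the only open cell in box 7 admitting 8. So r9c2=8.
Step 2. [r1c6∈{8}] r1c6 has the single candidate 8, so r1c6=8.
Step 3. [r9c1∈{2,4,6}] r9c1 is the only open cell in box 7 admitting 6, so r9c1=6.
Step 4. [r4c7∈{4,5,6,8}] r4c7 is the only open cell in row 4 admitting 4, so r4c7=4.
Step 5. [r2c5∈{4,5}] 5 has one home in box 2: r2c5. So r2c5=5.
Step 6. [r3c6∈{4}] r3c6's peers cover all but 4, so r3c6=4.
Step 7. [r6c3∈{5,7}] r6c3 is the only open cell in col 3 admitting 5. So r6c3=5.
Step 8. [r6c7∈{6}] r6c7 has the single candidate 6, so r6c7=6.
Step 9. [r6c9∈{7}] nothing but 7 survives at r6c9, so r6c9=7.
Step 10. [r8c9∈{4,6,8}] across row 8, 4 lands solely at r8c9 ⇒ r8c9=4.
Step 11. [r8c6∈{2}] nothing but 2 survives at r8c6. So r8c6=2.
Step 12. [r8c7∈{8}] only 8 remains possible at r8c7. So r8c7=8.
Step 13. [r7c8∈{3,7}] in row 7, 3 fits only at r7c8. So r7c8=3.
Step 14. [r4c6∈{6}] only 6 remains possible at r4c6 ⇒ r4c6=6.
Step 15. [r7c2∈{4,7}] across col 2, 4 lands solely at r7c2. So r7c2=4.
Step 16. [r9c9∈{5}] r9c9's peers cover all but 5 ⇒ r9c9=5.
Step 17. [r1c9∈{6,9}] across row 1, 6 lands solely at r1c9, so r1c9=6.
Step 18. [r4c5∈{2,8}] in row 4, 2 fits only at r4c5. So r4c5=2.
Step 19. [r3c2∈{1}] r3c2 has the single candidate 1. So r3c2=1.
Step 20. [r9c8∈{7}] r9c8 has the single candidate 7. So r9c8=7.
Step 21. [r5c2∈{6}] nothing but 6 survives at r5c2, so r5c2=6.
Step 22. [r5c6∈{1}] r5c6's peers cover all but 1 ⇒ r5c6=1.
Step 23. [r9c7∈{2}] r9c7 has the single candidate 2, so r9c7=2.
Step 24. [r7c3∈{7}] only 7 remains possible at r7c3, so r7c3=7.
Step 25. [r5c1∈{3}] r5c1 has the single candidate 3, so r5c1=3.
Step 26. [r2c3∈{8}] only 8 remains possible at r2c3 ⇒ r2c3=8.
Step 27. [r6c8∈{1}] only 1 remains possible at r6c8. So r6c8=1.
Step 28. [r4c4∈{5}] r4c4 has the single candidate 5 ⇒ r4c4=5.
Step 29. [r1c2∈{9}] r1c2 is down to just 9 ⇒ r1c2=9.
Step 30. [r7c1∈{2}] r7c1 is down to just 2. So r7c1=2.
Step 31. [r9c5∈{4}] r9c5 has the single candidate 4 ⇒ r9c5=4.
Step 32. [r8c8∈{6}] r8c8 is down to just 6. So r8c8=6.
Step 33. [r2c6∈{7}] r2c6 has the single candidate 7, so r2c6=7.
Step 34. [r1c1∈{5}] only 5 remains possible at r1c1 ⇒ r1c1=5.
Step 35. [r9c6∈{3}] r9c6 is down to just 3 ⇒ r9c6=3.
Step 36. [r4c2∈{7}] r4c2's peers cover all but 7 ⇒ r4c2=7.
Step 37. [r2c1∈{4}] r2c1 has the single candidate 4. So r2c1=4.
Step 38. [r5c5∈{8}] r5c5 is down to just 8. So r5c5=8.
Step 39. [r3c7∈{3}] only 3 remains possible at r3c7. So r3c7=3.
Step 40. [r7c9∈{9}] r7c9 is down to just 9. So r7c9=9.
Step 41. [r2c7∈{9}] only 9 remains possible at r2c7, so r2c7=9.
Step 42. [r5c7∈{5}] only 5 remains possible at r5c7. So r5c7=5.
Step 43. [r4c8∈{8}] r4c8's peers cover all but 8 ⇒ r4c8=8.
Step 44. [r3c9∈{8}] r3c9 is down to just 8, so r3c9=8.

Answer: 5 9 2 3 1 8 7 4 6 / 4 3 8 6 5 7 9 2 1 / 7 1 6 2 9 4 3 5 8 / 9 7 1 5 2 6 4 8 3 / 3 6 4 7 8 1 5 9 2 / 8 2 5 4 3 9 6 1 7 / 2 4 7 8 6 5 1 3 9 / 1 5 3 9 7 2 8 6 4 / 6 8 9 1 4 3 2 7 5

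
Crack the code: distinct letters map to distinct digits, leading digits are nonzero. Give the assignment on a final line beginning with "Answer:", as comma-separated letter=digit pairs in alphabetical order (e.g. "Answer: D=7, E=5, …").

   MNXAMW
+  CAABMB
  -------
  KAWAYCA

Step 1. [K] adding two 6-digit numbers gives at most 6+1 digits, and here it does — K is that final carry and must be 1. So K=1.
Step 2. [col 1: W + B ≡ A (mod 10)] several values work for B in column 1 (W + B ≡ A (mod 10), carry-in 0); try B=3, so B=3.
Step 3. [col 1: W + B ≡ A (mod 10)] no forcing yet in column 1 (carry-in 0); W=2 is free and consistent — try it ⇒ W=2.
Step 4. [col 1: W + B ≡ A (mod 10)] from column 1 (W=2, B=3, carry-in 0, digits 1,2,3 already taken and all letters distinct): A must equal 5. So A=5.
Step 5. [col 2: M + M ≡ C (mod 10)] no forcing yet in column 2 (carry-in 0); M=8 is free and consistent — try it, so M=8.
Step 6. [col 2: M + M ≡ C (mod 10)] column 2: given M=8, carry-in 0, and digits 1,2,3,5,8 already taken and all letters distinct, M+M≡C (mod 10) forces C=6 ⇒ C=6.
Step 7. [col 3: A + B ≡ Y (mod 10)] from column 3 (A=5, B=3, carry-in 1, digits 1,2,3,5,6,8 already taken and all letters distinct): Y must equal 9, so Y=9.
Step 8. [col 4: X + A ≡ A (mod 10)] in column 4 we have X+A≡A with carry-in 0; given A=5 and digits 1,2,3,5,6,8,9 already taken and all letters distinct, that pins X to 0. So X=0.
Step 9. [col 5: N + A ≡ W (mod 10)] column 5 reads N+A+carry(0)=W with A=5, W=2; with digits 0,1,2,3,5,6,8,9 already taken and all letters distinct, the only value for N is 7 ⇒ N=7.

Answer: A=5, B=3, C=6, K=1, M=8, N=7, W=2, X=0, Y=9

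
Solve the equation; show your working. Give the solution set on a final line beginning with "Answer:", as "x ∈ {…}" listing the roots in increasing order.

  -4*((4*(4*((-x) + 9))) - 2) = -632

Step 1. [-4*((4*(4*((-x) + 9))) - 2) = -632] divide by the outer -4. So div: (4*(4*((-x) + 9))) - 2 = 158.
Step 2. [(4*(4*((-x) + 9))) - 2 = 158] add 2: x sits inside (… - 2), so sub: 4*(4*((-x) + 9)) = 160.
Step 3. [4*(4*((-x) + 9)) = 160] 4 out front; divide by 4, so div: 4*((-x) + 9) = 40.
Step 4. [4*((-x) + 9) = 40] LHS = 4·(…); ÷4 both sides. So div: (-x) + 9 = 10.
Step 5. [(-x) + 9 = 10] +9 is outermost — subtract 9 both sides, so sub: -x = 1.
Step 6. [-x = 1] flip signs both sides, so neg: x = -1.

Answer: x ∈ {-1}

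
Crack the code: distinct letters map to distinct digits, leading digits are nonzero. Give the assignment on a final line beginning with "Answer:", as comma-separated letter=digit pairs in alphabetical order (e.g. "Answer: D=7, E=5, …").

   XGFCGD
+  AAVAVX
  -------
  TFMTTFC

Step 1. [T] the sum has 7 digits but both addends have 6; that extra leading digit T is the final carry, namely 1 ⇒ T=1.
Step 2. [col 1: D + X ≡ C (mod 10)] column 1 (D + X ≡ C (mod 10), carry-in 0) doesn't pin X yet; pick X=5 and continue ⇒ X=5.
Step 3. [col 1: D + X ≡ C (mod 10)] D=9 is one option consistent with column 1 (D + X ≡ C (mod 10), carry-in 0) — take it. So D=9.
Step 4. [col 1: D + X ≡ C (mod 10)] in column 1 we have D+X≡C with carry-in 0; given D=9, X=5 and digits 1,5,9 already taken and all letters distinct, that pins C to 4 ⇒ C=4.
Step 5. [col 2: G + V ≡ F (mod 10)] F=2 is one option consistent with column 2 (G + V ≡ F (mod 10), carry-in 1) — take it ⇒ F=2.
Step 6. [col 2: G + V ≡ F (mod 10)] column 2 (G + V ≡ F (mod 10), carry-in 1) doesn't pin G yet; pick G=3 and continue. So G=3.
Step 7. [col 2: G + V ≡ F (mod 10)] column 2: given G=3, F=2, carry-in 1, and digits 1,2,3,4,5,9 already taken and all letters distinct, G+V≡F (mod 10) forces V=8, so V=8.
Step 8. [col 3: C + A ≡ T (mod 10)] from column 3 (C=4, T=1, carry-in 1, digits 1,2,3,4,5,8,9 already taken and all letters distinct): A must equal 6. So A=6.
Step 9. [col 5: G + A ≡ M (mod 10)] column 5: given G=3, A=6, carry-in 1, and digits 1,2,3,4,5,6,8,9 already taken and all letters distinct, G+A≡M (mod 10) forces M=0 ⇒ M=0.

Answer: A=6, C=4, D=9, F=2, G=3, M=0, T=1, V=8, X=5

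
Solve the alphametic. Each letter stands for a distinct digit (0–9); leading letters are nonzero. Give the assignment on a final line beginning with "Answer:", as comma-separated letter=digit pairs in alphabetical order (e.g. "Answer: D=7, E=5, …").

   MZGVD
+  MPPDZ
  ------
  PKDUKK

Step 1. [col 1: D + Z ≡ K (mod 10)] D=7 is one option consistent with column 1 (D + Z ≡ K (mod 10), carry-in 0) — take it. So D=7.
Step 2. [col 1: D + Z ≡ K (mod 10)] several values work for K in column 1 (D + Z ≡ K (mod 10), carry-in 0); try K=2 ⇒ K=2.
Step 3. [col 1: D + Z ≡ K (mod 10)] column 1 reads D+Z+carry(0)=K with D=7, K=2; with digits 2,7 already taken and all letters distinct, the only value for Z is 5, so Z=5.
Step 4. [col 2: V + D ≡ K (mod 10)] in column 2 we have V+D≡K with carry-in 1; given D=7, K=2 and digits 2,5,7 already taken and all letters distinct, that pins V to 4, so V=4.
Step 5. [col 3: G + P ≡ U (mod 10)] column 3 (G + P ≡ U (mod 10), carry-in 1) doesn't pin U yet; pick U=0 and continue. So U=0.
Step 6. [col 3: G + P ≡ U (mod 10)] no forcing yet in column 3 (carry-in 1); P=1 is free and consistent — try it. So P=1.
Step 7. [col 3: G + P ≡ U (mod 10)] from column 3 (P=1, U=0, carry-in 1, digits 0,1,2,4,5,7 already taken and all letters distinct): G must equal 8 ⇒ G=8.
Step 8. [col 5: M + M ≡ K (mod 10)] in column 5 we have M+M≡K with carry-in 0; given K=2 and digits 0,1,2,4,5,7,8 already taken and all letters distinct, that pins M to 6, so M=6.

Answer: D=7, G=8, K=2, M=6, P=1, U=0, V=4, Z=5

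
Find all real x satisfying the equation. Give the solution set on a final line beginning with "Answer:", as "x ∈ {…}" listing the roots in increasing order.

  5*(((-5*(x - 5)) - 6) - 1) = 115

Step 1. [5*(((-5*(x - 5)) - 6) - 1) = 115] 5 out front; divide by 5, so div: ((-5*(x - 5)) - 6) - 1 = 23.
Step 2. [((-5*(x - 5)) - 6) - 1 = 23] the outer -1 inverts by adding 1 ⇒ sub: (-5*(x - 5)) - 6 = 24.
Step 3. [(-5*(x - 5)) - 6 = 24] -6 is outermost — add 6 both sides, so sub: -5*(x - 5) = 30.
Step 4. [-5*(x - 5) = 30] -5 out front; divide by -5. So div: x - 5 = -6.
Step 5. [x - 5 = -6] the outer -5 inverts by adding 5. So sub: x = -1.

Answer: x ∈ {-1}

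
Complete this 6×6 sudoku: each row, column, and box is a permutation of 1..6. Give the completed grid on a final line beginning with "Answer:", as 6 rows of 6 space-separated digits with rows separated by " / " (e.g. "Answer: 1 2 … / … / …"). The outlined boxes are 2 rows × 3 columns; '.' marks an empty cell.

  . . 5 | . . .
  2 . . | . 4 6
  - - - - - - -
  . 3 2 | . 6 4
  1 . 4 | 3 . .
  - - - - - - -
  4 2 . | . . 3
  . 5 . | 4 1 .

Step 1. [r1c6∈{1,2}] in col 6, 1 fits only at r1c6. So r1c6=1.
Step 2. [r4c6∈{2,5}] 5 has one home in col 6: r4c6, so r4c6=5.
Step 3. [r2c3∈{1,3}] 3 has one home in row 2: r2c3, so r2c3=3.
Step 4. [r1c1∈{6}] nothing but 6 survives at r1c1, so r1c1=6.
Step 5. [r5c4∈{5,6}] r5c4 is the only open cell in col 4 admitting 6 ⇒ r5c4=6.
Step 6. [r1c5∈{2,3}] r1c5 is the only open cell in row 1 admitting 3 ⇒ r1c5=3.
Step 7. [r4c2∈{6}] r4c2 is down to just 6 ⇒ r4c2=6.
Step 8. [r3c1∈{5}] r3c1 is down to just 5. So r3c1=5.
Step 9. [r5c5∈{5}] nothing but 5 survives at r5c5, so r5c5=5.
Step 10. [r6c3∈{6}] r6c3 has the single candidate 6, so r6c3=6.
Step 11. [r1c4∈{2}] only 2 remains possible at r1c4. So r1c4=2.
Step 12. [r5c3∈{1}] r5c3 has the single candidate 1 ⇒ r5c3=1.
Step 13. [r3c4∈{1}] r3c4 is down to just 1, so r3c4=1.
Step 14. [r4c5∈{2}] r4c5 is down to just 2 ⇒ r4c5=2.
Step 15. [r2c4∈{5}] r2c4 has the single candidate 5. So r2c4=5.
Step 16. [r6c1∈{3}] nothing but 3 survives at r6c1. So r6c1=3.
Step 17. [r6c6∈{2}] nothing but 2 survives at r6c6, so r6c6=2.
Step 18. [r2c2∈{1}] r2c2's peers cover all but 1. So r2c2=1.
Step 19. [r1c2∈{4}] nothing but 4 survives at r1c2, so r1c2=4.

Answer: 6 4 5 2 3 1 / 2 1 3 5 4 6 / 5 3 2 1 6 4 / 1 6 4 3 2 5 / 4 2 1 6 5 3 / 3 5 6 4 1 2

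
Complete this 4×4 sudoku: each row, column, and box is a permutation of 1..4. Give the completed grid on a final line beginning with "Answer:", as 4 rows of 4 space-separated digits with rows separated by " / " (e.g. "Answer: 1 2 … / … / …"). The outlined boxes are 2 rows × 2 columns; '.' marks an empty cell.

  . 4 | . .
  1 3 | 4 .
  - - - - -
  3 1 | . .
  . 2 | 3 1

Step 1. [r2c4∈{2}] nothing but 2 survives at r2c4, so r2c4=2.
Step 2. [r3c3∈{2}] only 2 remains possible at r3c3 ⇒ r3c3=2.
Step 3. [r1c3∈{1}] r1c3 is down to just 1 ⇒ r1c3=1.
Step 4. [r3c4∈{4}] r3c4's peers cover all but 4. So r3c4=4.
Step 5. [r1c4∈{3}] nothing but 3 survives at r1c4. So r1c4=3.
Step 6. [r4c1∈{4}] nothing but 4 survives at r4c1 ⇒ r4c1=4.
Step 7. [r1c1∈{2}] r1c1's peers cover all but 2 ⇒ r1c1=2.

Answer: 2 4 1 3 / 1 3 4 2 / 3 1 2 4 / 4 2 3 1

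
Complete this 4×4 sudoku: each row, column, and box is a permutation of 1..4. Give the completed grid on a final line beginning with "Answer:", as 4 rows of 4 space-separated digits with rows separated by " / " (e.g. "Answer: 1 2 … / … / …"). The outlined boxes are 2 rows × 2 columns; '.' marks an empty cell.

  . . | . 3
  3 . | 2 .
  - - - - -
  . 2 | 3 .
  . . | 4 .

Step 1. [r4c1∈{1}] r4c1 has the single candidate 1, so r4c1=1.
Step 2. [r2c4∈{1,4}] r2c4 is the only open cell in col 4 admitting 4 ⇒ r2c4=4.
Step 3. [r1c2∈{1,4}] in col 2, 4 fits only at r1c2, so r1c2=4.
Step 4. [r3c4∈{1}] r3c4 is down to just 1 ⇒ r3c4=1.
Step 5. [r4c4∈{2}] r4c4 is down to just 2 ⇒ r4c4=2.
Step 6. [r1c3∈{1}] only 1 remains possible at r1c3, so r1c3=1.
Step 7. [r3c1∈{4}] r3c1's peers cover all but 4, so r3c1=4.
Step 8. [r1c1∈{2}] r1c1's peers cover all but 2. So r1c1=2.
Step 9. [r4c2∈{3}] only 3 remains possible at r4c2, so r4c2=3.
Step 10. [r2c2∈{1}] nothing but 1 survives at r2c2, so r2c2=1.

Answer: 2 4 1 3 / 3 1 2 4 / 4 2 3 1 / 1 3 4 2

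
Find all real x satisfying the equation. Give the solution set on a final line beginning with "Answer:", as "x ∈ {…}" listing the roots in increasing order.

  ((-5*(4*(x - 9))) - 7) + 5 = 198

Step 1. [((-5*(4*(x - 9))) - 7) + 5 = 198] 5 comes off first (subtract 5) ⇒ sub: (-5*(4*(x - 9))) - 7 = 193.
Step 2. [(-5*(4*(x - 9))) - 7 = 193] add 7: x sits inside (… - 7) ⇒ sub: -5*(4*(x - 9)) = 200.
Step 3. [-5*(4*(x - 9)) = 200] -5 out front; divide by -5. So div: 4*(x - 9) = -40.
Step 4. [4*(x - 9) = -40] 4·(inner) — divide through by 4, so div: x - 9 = -10.
Step 5. [x - 9 = -10] peel the -9: add 9 from each side. So sub: x = -1.

Answer: x ∈ {-1}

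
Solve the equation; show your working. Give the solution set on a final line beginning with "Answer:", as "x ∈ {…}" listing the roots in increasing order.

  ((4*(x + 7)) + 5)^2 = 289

Step 1. [((4*(x + 7)) + 5)^2 = 289] √ both sides: 289 ≥ 0 gives two branches ⇒ sqrt: (4*(x + 7)) + 5 = 17 or -17.
Step 2. [(4*(x + 7)) + 5 = 17 or -17] peel the +5: subtract 5 from each side ⇒ sub: 4*(x + 7) = 12 or -22.
Step 3. [4*(x + 7) = 12 or -22] LHS = 4·(…); ÷4 both sides ⇒ div: x + 7 = 3 or -11/2.
Step 4. [x + 7 = 3 or -11/2] the outer +7 inverts by subtracting 7 ⇒ sub: x = -4 or -25/2.

Answer: x ∈ {-25/2, -4}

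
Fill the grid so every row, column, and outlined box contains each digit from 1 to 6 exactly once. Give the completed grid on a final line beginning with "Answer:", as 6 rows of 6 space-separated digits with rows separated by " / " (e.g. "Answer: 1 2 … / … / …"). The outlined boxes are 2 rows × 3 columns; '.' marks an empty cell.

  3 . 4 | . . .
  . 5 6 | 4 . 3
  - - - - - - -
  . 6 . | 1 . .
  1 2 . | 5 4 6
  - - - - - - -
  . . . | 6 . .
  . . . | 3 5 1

Step 1. [r5c5∈{2}] only 2 remains possible at r5c5. So r5c5=2.
Step 2. [r6c2∈{4}] r6c2's peers cover all but 4 ⇒ r6c2=4.
Step 3. [r5c3∈{1,3,5}] in col 3, 1 fits only at r5c3. So r5c3=1.
Step 4. [r3c3∈{3,5}] 5 has one home in col 3: r3c3, so r3c3=5.
Step 5. [r2c1∈{2}] r2c1's peers cover all but 2 ⇒ r2c1=2.
Step 6. [r2c5∈{1}] r2c5 is down to just 1, so r2c5=1.
Step 7. [r1c4∈{2}] only 2 remains possible at r1c4, so r1c4=2.
Step 8. [r3c6∈{2}] r3c6's peers cover all but 2, so r3c6=2.
Step 9. [r5c6∈{4}] r5c6's peers cover all but 4 ⇒ r5c6=4.
Step 10. [r1c5∈{6}] r1c5 has the single candidate 6 ⇒ r1c5=6.
Step 11. [r1c6∈{5}] nothing but 5 survives at r1c6, so r1c6=5.
Step 12. [r6c1∈{6}] only 6 remains possible at r6c1. So r6c1=6.
Step 13. [r3c1∈{4}] r3c1 has the single candidate 4. So r3c1=4.
Step 14. [r4c3∈{3}] r4c3's peers cover all but 3 ⇒ r4c3=3.
Step 15. [r6c3∈{2}] r6c3 is down to just 2, so r6c3=2.
Step 16. [r5c1∈{5}] only 5 remains possible at r5c1 ⇒ r5c1=5.
Step 17. [r3c5∈{3}] nothing but 3 survives at r3c5. So r3c5=3.
Step 18. [r5c2∈{3}] r5c2's peers cover all but 3, so r5c2=3.
Step 19. [r1c2∈{1}] only 1 remains possible at r1c2. So r1c2=1.

Answer: 3 1 4 2 6 5 / 2 5 6 4 1 3 / 4 6 5 1 3 2 / 1 2 3 5 4 6 / 5 3 1 6 2 4 / 6 4 2 3 5 1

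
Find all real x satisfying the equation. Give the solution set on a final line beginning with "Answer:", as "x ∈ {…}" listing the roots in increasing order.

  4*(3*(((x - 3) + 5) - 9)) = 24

Step 1. [4*(3*(((x - 3) + 5) - 9)) = 24] divide by the outer 4. So div: 3*(((x - 3) + 5) - 9) = 6.
Step 2. [3*(((x - 3) + 5) - 9) = 6] divide by the outer 3, so div: ((x - 3) + 5) - 9 = 2.
Step 3. [((x - 3) + 5) - 9 = 2] add 9: x sits inside (… - 9), so sub: (x - 3) + 5 = 11.
Step 4. [(x - 3) + 5 = 11] subtract 5: x sits inside (… + 5). So sub: x - 3 = 6.
Step 5. [x - 3 = 6] peel the -3: add 3 from each side. So sub: x = 9.

Answer: x ∈ {9}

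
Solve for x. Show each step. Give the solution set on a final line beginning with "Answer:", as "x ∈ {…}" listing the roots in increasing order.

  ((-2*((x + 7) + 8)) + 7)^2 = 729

Step 1. [((-2*((x + 7) + 8)) + 7)^2 = 729] 729 ≥ 0, LHS is (·)² — take ±√, so sqrt: (-2*((x + 7) + 8)) + 7 = 27 or -27.
Step 2. [(-2*((x + 7) + 8)) + 7 = 27 or -27] 7 comes off first (subtract 7), so sub: -2*((x + 7) + 8) = 20 or -34.
Step 3. [-2*((x + 7) + 8) = 20 or -34] LHS = -2·(…); ÷-2 both sides ⇒ div: (x + 7) + 8 = -10 or 17.
Step 4. [(x + 7) + 8 = -10 or 17] 8 comes off first (subtract 8), so sub: x + 7 = -18 or 9.
Step 5. [x + 7 = -18 or 9] the outer +7 inverts by subtracting 7 ⇒ sub: x = -25 or 2.

Answer: x ∈ {-25, 2}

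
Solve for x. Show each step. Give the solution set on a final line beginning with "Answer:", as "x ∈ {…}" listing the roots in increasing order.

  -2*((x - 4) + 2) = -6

Step 1. [-2*((x - 4) + 2) = -6] divide by the outer -2. So div: (x - 4) + 2 = 3.
Step 2. [(x - 4) + 2 = 3] 2 comes off first (subtract 2), so sub: x - 4 = 1.
Step 3. [x - 4 = 1] -4 is outermost — add 4 both sides ⇒ sub: x = 5.

Answer: x ∈ {5}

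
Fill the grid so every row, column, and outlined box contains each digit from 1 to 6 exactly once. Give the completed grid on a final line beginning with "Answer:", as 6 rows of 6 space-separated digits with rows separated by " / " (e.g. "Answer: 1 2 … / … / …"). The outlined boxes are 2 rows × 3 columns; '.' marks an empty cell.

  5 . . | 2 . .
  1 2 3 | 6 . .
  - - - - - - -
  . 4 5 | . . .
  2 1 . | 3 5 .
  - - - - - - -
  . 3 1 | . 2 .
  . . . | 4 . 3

Step 1. [r6c1∈{6}] only 6 remains possible at r6c1. So r6c1=6.
Step 2. [r5c6∈{5,6}] in row 5, 6 fits only at r5c6 ⇒ r5c6=6.
Step 3. [r1c3∈{4,6}] in col 3, 4 fits only at r1c3. So r1c3=4.
Step 4. [r3c4∈{1}] only 1 remains possible at r3c4, so r3c4=1.
Step 5. [r6c5∈{1}] r6c5's peers cover all but 1. So r6c5=1.
Step 6. [r4c6∈{4}] only 4 remains possible at r4c6. So r4c6=4.
Step 7. [r6c2∈{5}] r6c2's peers cover all but 5 ⇒ r6c2=5.
Step 8. [r3c6∈{2}] r3c6 is down to just 2 ⇒ r3c6=2.
Step 9. [r3c5∈{6}] nothing but 6 survives at r3c5. So r3c5=6.
Step 10. [r5c1∈{4}] r5c1 is down to just 4. So r5c1=4.
Step 11. [r4c3∈{6}] nothing but 6 survives at r4c3. So r4c3=6.
Step 12. [r2c6∈{5}] only 5 remains possible at r2c6, so r2c6=5.
Step 13. [r1c5∈{3}] r1c5 is down to just 3 ⇒ r1c5=3.
Step 14. [r6c3∈{2}] nothing but 2 survives at r6c3, so r6c3=2.
Step 15. [r3c1∈{3}] only 3 remains possible at r3c1 ⇒ r3c1=3.
Step 16. [r1c2∈{6}] r1c2 has the single candidate 6 ⇒ r1c2=6.
Step 17. [r2c5∈{4}] r2c5 is down to just 4, so r2c5=4.
Step 18. [r1c6∈{1}] r1c6's peers cover all but 1 ⇒ r1c6=1.
Step 19. [r5c4∈{5}] r5c4's peers cover all but 5. So r5c4=5.

Answer: 5 6 4 2 3 1 / 1 2 3 6 4 5 / 3 4 5 1 6 2 / 2 1 6 3 5 4 / 4 3 1 5 2 6 / 6 5 2 4 1 3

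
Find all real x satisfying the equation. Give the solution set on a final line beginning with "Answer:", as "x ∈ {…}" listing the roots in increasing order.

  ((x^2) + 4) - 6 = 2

Step 1. [((x^2) + 4) - 6 = 2] -6 is outermost — add 6 both sides, so sub: (x^2) + 4 = 8.
Step 2. [(x^2) + 4 = 8] peel the +4: subtract 4 from each side. So sub: x^2 = 4.
Step 3. [x^2 = 4] √ both sides: 4 ≥ 0 gives two branches. So sqrt: x = 2 or -2.

Answer: x ∈ {-2, 2}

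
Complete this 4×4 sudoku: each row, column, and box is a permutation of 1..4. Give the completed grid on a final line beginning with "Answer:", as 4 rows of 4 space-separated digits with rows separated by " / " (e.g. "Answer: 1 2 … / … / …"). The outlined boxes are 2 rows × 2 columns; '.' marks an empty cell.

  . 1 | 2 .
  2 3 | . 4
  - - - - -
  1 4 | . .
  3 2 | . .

Step 1. [r4c4∈{1}] only 1 remains possible at r4c4 ⇒ r4c4=1.
Step 2. [r1c4∈{3}] r1c4 is down to just 3, so r1c4=3.
Step 3. [r4c3∈{4}] r4c3 is down to just 4. So r4c3=4.
Step 4. [r1c1∈{4}] nothing but 4 survives at r1c1, so r1c1=4.
Step 5. [r2c3∈{1}] only 1 remains possible at r2c3 ⇒ r2c3=1.
Step 6. [r3c3∈{3}] r3c3 has the single candidate 3 ⇒ r3c3=3.
Step 7. [r3c4∈{2}] nothing but 2 survives at r3c4 ⇒ r3c4=2.

Answer: 4 1 2 3 / 2 3 1 4 / 1 4 3 2 / 3 2 4 1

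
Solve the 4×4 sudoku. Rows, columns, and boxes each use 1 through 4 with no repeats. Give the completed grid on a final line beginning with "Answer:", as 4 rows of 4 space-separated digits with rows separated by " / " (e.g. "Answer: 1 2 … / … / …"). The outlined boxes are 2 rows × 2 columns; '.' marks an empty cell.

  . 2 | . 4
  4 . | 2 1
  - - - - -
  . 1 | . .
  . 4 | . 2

Step 1. [r4c1∈{3}] nothing but 3 survives at r4c1 ⇒ r4c1=3.
Step 2. [r3c3∈{3,4}] across row 3, 4 lands solely at r3c3, so r3c3=4.
Step 3. [r2c2∈{3}] r2c2 is down to just 3, so r2c2=3.
Step 4. [r4c3∈{1}] r4c3's peers cover all but 1 ⇒ r4c3=1.
Step 5. [r1c1∈{1}] nothing but 1 survives at r1c1 ⇒ r1c1=1.
Step 6. [r3c4∈{3}] only 3 remains possible at r3c4, so r3c4=3.
Step 7. [r1c3∈{3}] nothing but 3 survives at r1c3. So r1c3=3.
Step 8. [r3c1∈{2}] r3c1 is down to just 2. So r3c1=2.

Answer: 1 2 3 4 / 4 3 2 1 / 2 1 4 3 / 3 4 1 2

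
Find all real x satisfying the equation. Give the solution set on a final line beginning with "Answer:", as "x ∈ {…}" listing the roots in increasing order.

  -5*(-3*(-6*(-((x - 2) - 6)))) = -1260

Step 1. [-5*(-3*(-6*(-((x - 2) - 6)))) = -1260] divide by the outer -5 ⇒ div: -3*(-6*(-((x - 2) - 6))) = 252.
Step 2. [-3*(-6*(-((x - 2) - 6))) = 252] -3·(inner) — divide through by -3, so div: -6*(-((x - 2) - 6)) = -84.
Step 3. [-6*(-((x - 2) - 6)) = -84] -6 out front; divide by -6 ⇒ div: -((x - 2) - 6) = 14.
Step 4. [-((x - 2) - 6) = 14] LHS negated; negate both sides ⇒ neg: (x - 2) - 6 = -14.
Step 5. [(x - 2) - 6 = -14] add 6: x sits inside (… - 6), so sub: x - 2 = -8.
Step 6. [x - 2 = -8] the outer -2 inverts by adding 2. So sub: x = -6.

Answer: x ∈ {-6}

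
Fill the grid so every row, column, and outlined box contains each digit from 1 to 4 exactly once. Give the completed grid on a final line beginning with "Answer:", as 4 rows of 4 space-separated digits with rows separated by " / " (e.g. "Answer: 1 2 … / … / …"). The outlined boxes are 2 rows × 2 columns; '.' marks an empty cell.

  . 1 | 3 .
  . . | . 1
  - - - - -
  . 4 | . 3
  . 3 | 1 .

Step 1. [r4c1∈{2}] r4c1's peers cover all but 2 ⇒ r4c1=2.
Step 2. [r2c3∈{2,4}] r2c3 is the only open cell in col 3 admitting 4, so r2c3=4.
Step 3. [r1c4∈{2}] r1c4 has the single candidate 2. So r1c4=2.
Step 4. [r3c3∈{2}] r3c3 is down to just 2. So r3c3=2.
Step 5. [r3c1∈{1}] r3c1 is down to just 1 ⇒ r3c1=1.
Step 6. [r4c4∈{4}] r4c4 is down to just 4. So r4c4=4.
Step 7. [r2c1∈{3}] r2c1's peers cover all but 3, so r2c1=3.
Step 8. [r1c1∈{4}] nothing but 4 survives at r1c1 ⇒ r1c1=4.
Step 9. [r2c2∈{2}] r2c2 has the single candidate 2 ⇒ r2c2=2.

Answer: 4 1 3 2 / 3 2 4 1 / 1 4 2 3 / 2 3 1 4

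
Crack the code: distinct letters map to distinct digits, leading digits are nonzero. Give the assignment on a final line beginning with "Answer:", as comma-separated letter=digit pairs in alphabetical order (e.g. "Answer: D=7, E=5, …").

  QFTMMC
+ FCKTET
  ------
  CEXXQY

Step 1. [col 1: C + T ≡ Y (mod 10)] no forcing yet in column 1 (carry-in 0); T=3 is free and consistent — try it, so T=3.
Step 2. [col 1: C + T ≡ Y (mod 10)] column 1 (C + T ≡ Y (mod 10), carry-in 0) doesn't pin Y yet; pick Y=2 and continue, so Y=2.
Step 3. [col 1: C + T ≡ Y (mod 10)] in column 1 we have C+T≡Y with carry-in 0; given T=3, Y=2 and digits 2,3 already taken and all letters distinct, that pins C to 9 ⇒ C=9.
Step 4. [col 2: M + E ≡ Q (mod 10)] column 2 (M + E ≡ Q (mod 10), carry-in 1) doesn't pin M yet; pick M=4 and continue, so M=4.
Step 5. [col 2: M + E ≡ Q (mod 10)] column 2 (M + E ≡ Q (mod 10), carry-in 1) doesn't pin Q yet; pick Q=1 and continue ⇒ Q=1.
Step 6. [col 2: M + E ≡ Q (mod 10)] in column 2 we have M+E≡Q with carry-in 1; given M=4, Q=1 and digits 1,2,3,4,9 already taken and all letters distinct, that pins E to 6 ⇒ E=6.
Step 7. [col 3: M + T ≡ X (mod 10)] column 3: given M=4, T=3, carry-in 1, and digits 1,2,3,4,6,9 already taken and all letters distinct, M+T≡X (mod 10) forces X=8 ⇒ X=8.
Step 8. [col 4: T + K ≡ X (mod 10)] from column 4 (T=3, X=8, carry-in 0, digits 1,2,3,4,6,8,9 already taken and all letters distinct): K must equal 5, so K=5.
Step 9. [col 5: F + C ≡ E (mod 10)] in column 5 we have F+C≡E with carry-in 0; given C=9, E=6 and digits 1,2,3,4,5,6,8,9 already taken and all letters distinct, that pins F to 7. So F=7.

Answer: C=9, E=6, F=7, K=5, M=4, Q=1, T=3, X=8, Y=2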